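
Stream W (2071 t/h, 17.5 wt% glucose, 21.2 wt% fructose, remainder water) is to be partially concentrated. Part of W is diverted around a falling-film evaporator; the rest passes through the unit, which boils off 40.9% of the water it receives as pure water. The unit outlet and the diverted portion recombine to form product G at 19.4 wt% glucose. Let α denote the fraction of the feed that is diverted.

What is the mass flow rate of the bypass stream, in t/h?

All 2071×0.175 = 362.42 t/h of glucose reaches G, so G = 362.42/0.194 = 1868.2 t/h and vapour = 202.83 t/h.
The evaporator receives (1−α)·2071 of feed at 0.613 water and removes 0.409 of that water:
0.409×0.613×(1−α)×2071 = 202.83
(1−α) = 202.83/519.23 = 0.3906;  α = 0.6094.
Bypass flow = 0.6094×2071 = 1262 t/h.

1262 t/h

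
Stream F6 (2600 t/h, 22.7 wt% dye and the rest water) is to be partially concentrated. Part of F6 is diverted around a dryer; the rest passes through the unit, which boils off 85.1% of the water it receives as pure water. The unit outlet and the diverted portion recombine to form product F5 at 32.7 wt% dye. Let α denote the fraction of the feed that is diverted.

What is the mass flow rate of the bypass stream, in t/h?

All 2600×0.227 = 590.2 t/h of dye reaches F5, so F5 = 590.2/0.327 = 1804.9 t/h and vapour = 795.11 t/h.
The evaporator receives (1−α)·2600 of feed at 0.773 water and removes 0.851 of that water:
0.851×0.773×(1−α)×2600 = 795.11
(1−α) = 795.11/1710.3 = 0.4649;  α = 0.5351.
Bypass flow = 0.5351×2600 = 1391.3 t/h.

1391 t/h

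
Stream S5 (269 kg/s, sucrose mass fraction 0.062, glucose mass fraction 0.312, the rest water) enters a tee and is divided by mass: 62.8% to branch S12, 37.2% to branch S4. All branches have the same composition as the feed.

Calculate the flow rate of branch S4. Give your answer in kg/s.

Branch S4 flow = 0.372×269 = 100.07 kg/s.

100.1 kg/s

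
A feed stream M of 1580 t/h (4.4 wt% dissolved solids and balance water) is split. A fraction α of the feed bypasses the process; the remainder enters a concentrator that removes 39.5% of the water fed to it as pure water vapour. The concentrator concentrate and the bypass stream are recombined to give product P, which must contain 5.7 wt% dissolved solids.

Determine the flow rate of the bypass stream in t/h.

All 1580×0.044 = 69.52 t/h of dissolved solids reaches P, so P = 69.52/0.057 = 1219.6 t/h and vapour = 360.35 t/h.
The evaporator receives (1−α)·1580 of feed at 0.956 water and removes 0.395 of that water:
0.395×0.956×(1−α)×1580 = 360.35
(1−α) = 360.35/596.64 = 0.6040;  α = 0.3960.
Bypass flow = 0.3960×1580 = 625.73 t/h.

625.7 t/h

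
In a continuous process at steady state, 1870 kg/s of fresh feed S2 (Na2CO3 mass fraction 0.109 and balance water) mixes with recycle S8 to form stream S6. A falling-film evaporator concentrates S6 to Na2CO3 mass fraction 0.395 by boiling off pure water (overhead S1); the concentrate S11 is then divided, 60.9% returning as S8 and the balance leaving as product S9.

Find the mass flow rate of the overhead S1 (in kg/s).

1354 kg/s

Overall Na2CO3 balance (none leaves overhead): Na2CO3 in fresh feed = Na2CO3 in product, i.e. 1870×0.109 = (1−0.609)·S11·0.395.
S11 = 203.83/(0.395×0.391) = 1319.8 kg/s.
Recycle S8 = 0.609×1319.8 = 803.73 kg/s.
Combined feed S6 = 1870 + 803.73 = 2673.7 kg/s.
Overhead S1 = S6 − S11 = 2673.7 − 1319.8 = 1354 kg/s.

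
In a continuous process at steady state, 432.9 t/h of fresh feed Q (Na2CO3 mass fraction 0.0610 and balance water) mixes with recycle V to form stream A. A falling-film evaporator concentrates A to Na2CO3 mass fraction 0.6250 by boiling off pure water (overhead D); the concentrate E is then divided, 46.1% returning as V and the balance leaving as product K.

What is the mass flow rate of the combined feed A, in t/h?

Overall Na2CO3 balance (none leaves overhead): Na2CO3 in fresh feed = Na2CO3 in product, i.e. 432.9×0.061 = (1−0.461)·E·0.625.
E = 26.407/(0.625×0.539) = 78.388 t/h.
Recycle V = 0.461×78.388 = 36.137 t/h.
Combined feed A = 432.9 + 36.137 = 469.04 t/h.

469 t/h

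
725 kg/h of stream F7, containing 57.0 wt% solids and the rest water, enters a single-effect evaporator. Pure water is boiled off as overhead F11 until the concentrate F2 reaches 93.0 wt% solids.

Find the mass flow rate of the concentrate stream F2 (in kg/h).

solids is conserved: 725×0.570 = 413.25 kg/h all reports to the concentrate.
Concentrate = 413.25/(target fraction) = 444.35 kg/h.

444.4 kg/h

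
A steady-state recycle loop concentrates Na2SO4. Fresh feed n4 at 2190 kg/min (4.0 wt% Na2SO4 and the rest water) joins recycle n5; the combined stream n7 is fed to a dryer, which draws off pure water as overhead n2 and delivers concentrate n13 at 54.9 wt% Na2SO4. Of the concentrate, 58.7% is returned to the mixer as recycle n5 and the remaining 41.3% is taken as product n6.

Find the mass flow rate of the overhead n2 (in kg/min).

2030 kg/min

Overall Na2SO4 balance (none leaves overhead): Na2SO4 in fresh feed = Na2SO4 in product, i.e. 2190×0.040 = (1−0.587)·n13·0.549.
n13 = 87.6/(0.549×0.413) = 386.35 kg/min.
Recycle n5 = 0.587×386.35 = 226.79 kg/min.
Combined feed n7 = 2190 + 226.79 = 2416.8 kg/min.
Overhead n2 = n7 − n13 = 2416.8 − 386.35 = 2030.4 kg/min.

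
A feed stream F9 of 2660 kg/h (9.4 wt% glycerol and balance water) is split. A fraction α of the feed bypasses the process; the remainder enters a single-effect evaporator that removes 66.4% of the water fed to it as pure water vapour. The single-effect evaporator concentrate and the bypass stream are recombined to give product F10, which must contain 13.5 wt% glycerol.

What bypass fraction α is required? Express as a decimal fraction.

All 2660×0.094 = 250.04 kg/h of glycerol reaches F10, so F10 = 250.04/0.135 = 1852.1 kg/h and vapour = 807.85 kg/h.
The evaporator receives (1−α)·2660 of feed at 0.906 water and removes 0.664 of that water:
0.664×0.906×(1−α)×2660 = 807.85
(1−α) = 807.85/1600.2 = 0.5048;  α = 0.4952.

0.495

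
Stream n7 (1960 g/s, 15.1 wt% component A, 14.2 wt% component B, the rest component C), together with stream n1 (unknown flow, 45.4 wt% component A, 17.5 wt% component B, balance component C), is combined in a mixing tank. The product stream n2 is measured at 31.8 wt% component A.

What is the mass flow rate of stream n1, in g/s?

2407 g/s

Let n1 be the unknown flow. Total out = 1960 + n1.
component A balance: 295.96 + 0.454·n1 = 0.318·(1960 + n1)
(0.454 − 0.318)·n1 = 0.318×1960 − 295.96 = 327.32
n1 = 327.32 / 0.136 = 2406.8 g/s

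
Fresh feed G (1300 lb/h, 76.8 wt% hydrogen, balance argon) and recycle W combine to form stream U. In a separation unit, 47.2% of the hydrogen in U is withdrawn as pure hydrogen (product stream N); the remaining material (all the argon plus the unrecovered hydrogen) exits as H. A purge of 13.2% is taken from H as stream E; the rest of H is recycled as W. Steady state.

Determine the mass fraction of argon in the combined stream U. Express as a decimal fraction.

0.554

argon enters only via G and leaves only via the purge: 1300×0.232 = 0.132×(argon in H), and the separation unit passes all argon, so argon in U = argon in H = 2284.8 lb/h.
hydrogen in U: m_A = 1300×0.768 + (1−0.132)·(1−0.472)·m_A, so m_A = 998.4/0.5417 = 1843.1 lb/h.
U = 1843.1 + 2284.8 = 4127.9 lb/h.
argon fraction in U = 2284.8/4127.9 = 0.554.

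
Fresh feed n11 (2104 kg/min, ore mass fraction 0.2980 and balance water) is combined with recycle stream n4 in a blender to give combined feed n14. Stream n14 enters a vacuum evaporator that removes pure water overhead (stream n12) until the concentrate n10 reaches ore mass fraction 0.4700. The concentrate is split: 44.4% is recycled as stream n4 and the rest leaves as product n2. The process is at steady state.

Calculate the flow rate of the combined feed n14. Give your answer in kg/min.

3169 kg/min

Overall ore balance (none leaves overhead): ore in fresh feed = ore in product, i.e. 2104×0.298 = (1−0.444)·n10·0.470.
n10 = 626.99/(0.470×0.556) = 2399.3 kg/min.
Recycle n4 = 0.444×2399.3 = 1065.3 kg/min.
Combined feed n14 = 2104 + 1065.3 = 3169.3 kg/min.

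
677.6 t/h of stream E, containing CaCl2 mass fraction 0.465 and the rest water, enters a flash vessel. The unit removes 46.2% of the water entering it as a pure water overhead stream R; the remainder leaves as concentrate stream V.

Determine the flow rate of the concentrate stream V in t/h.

water entering = 677.6×0.535 = 362.52 t/h; overhead removed = 0.462×362.52 = 167.48 t/h.
Concentrate = 677.6 − 167.48 = 510.12 t/h.

510.1 t/h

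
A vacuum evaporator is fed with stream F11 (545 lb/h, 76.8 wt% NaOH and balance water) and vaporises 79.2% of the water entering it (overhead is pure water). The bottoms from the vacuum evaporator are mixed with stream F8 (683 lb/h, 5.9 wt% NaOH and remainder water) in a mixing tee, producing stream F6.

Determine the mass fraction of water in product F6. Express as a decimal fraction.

Vapour removed = 0.792×0.232×545 = 100.14 lb/h; concentrate = 444.86 lb/h.
water reaching the mixer = 26.3 (from concentrate) + 683×0.941 = 669 lb/h.
Product flow = 444.86 + 683 = 1127.9 lb/h; water fraction = 0.5932.

0.5932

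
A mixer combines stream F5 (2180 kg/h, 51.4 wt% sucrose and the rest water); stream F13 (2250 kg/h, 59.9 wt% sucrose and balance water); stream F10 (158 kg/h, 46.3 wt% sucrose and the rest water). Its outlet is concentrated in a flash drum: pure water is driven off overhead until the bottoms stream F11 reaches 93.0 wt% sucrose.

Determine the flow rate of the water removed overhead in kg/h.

sucrose entering = 2180×0.514 + 2250×0.599 + 158×0.463 = 2541.4 kg/h.
All sucrose reports to F11, so F11 = 2541.4/0.930 = 2732.7 kg/h.
Total feed = 4588 kg/h; overhead = 4588 − 2732.7 = 1855.3 kg/h.

1855 kg/h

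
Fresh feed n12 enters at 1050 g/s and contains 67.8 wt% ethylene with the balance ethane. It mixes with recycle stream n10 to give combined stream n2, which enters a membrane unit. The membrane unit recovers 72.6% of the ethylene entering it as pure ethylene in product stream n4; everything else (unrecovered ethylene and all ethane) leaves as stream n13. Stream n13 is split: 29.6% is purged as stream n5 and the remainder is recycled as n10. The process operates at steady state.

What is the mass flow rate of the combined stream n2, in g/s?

ethane enters only via n12 and leaves only via the purge: 1050×0.322 = 0.296×(ethane in n13), and the membrane unit passes all ethane, so ethane in n2 = ethane in n13 = 1142.2 g/s.
ethylene in n2: m_A = 1050×0.678 + (1−0.296)·(1−0.726)·m_A, so m_A = 711.9/0.8071 = 882.04 g/s.
n2 = 882.04 + 1142.2 = 2024.3 g/s.

2024 g/s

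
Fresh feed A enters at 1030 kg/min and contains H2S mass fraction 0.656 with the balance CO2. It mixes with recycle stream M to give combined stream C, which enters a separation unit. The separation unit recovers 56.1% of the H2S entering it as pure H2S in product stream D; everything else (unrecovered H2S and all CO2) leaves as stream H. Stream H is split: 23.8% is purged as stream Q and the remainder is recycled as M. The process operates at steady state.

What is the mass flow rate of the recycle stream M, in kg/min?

CO2 enters only via A and leaves only via the purge: 1030×0.344 = 0.238×(CO2 in H), and the separation unit passes all CO2, so CO2 in C = CO2 in H = 1488.7 kg/min.
H2S in C: m_A = 1030×0.656 + (1−0.238)·(1−0.561)·m_A, so m_A = 675.68/0.6655 = 1015.3 kg/min.
H = (1−0.561)×1015.3 + 1488.7 = 1934.5 kg/min.
Recycle M = (1−0.238)×1934.5 = 1474.1 kg/min.

1474 kg/min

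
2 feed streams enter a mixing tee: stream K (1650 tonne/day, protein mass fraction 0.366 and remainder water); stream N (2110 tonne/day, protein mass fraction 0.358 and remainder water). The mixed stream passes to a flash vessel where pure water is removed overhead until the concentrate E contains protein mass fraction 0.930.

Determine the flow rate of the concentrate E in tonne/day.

protein entering = 1650×0.366 + 2110×0.358 = 1359.3 tonne/day.
All protein reports to E, so E = 1359.3/0.930 = 1461.6 tonne/day.

1462 tonne/day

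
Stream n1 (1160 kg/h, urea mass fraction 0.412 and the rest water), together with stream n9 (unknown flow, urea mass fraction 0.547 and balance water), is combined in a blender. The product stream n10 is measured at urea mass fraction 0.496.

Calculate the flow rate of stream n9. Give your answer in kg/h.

Let n9 be the unknown flow. Total out = 1160 + n9.
urea balance: 477.92 + 0.547·n9 = 0.496·(1160 + n9)
(0.547 − 0.496)·n9 = 0.496×1160 − 477.92 = 97.44
n9 = 97.44 / 0.051 = 1910.6 kg/h

1911 kg/h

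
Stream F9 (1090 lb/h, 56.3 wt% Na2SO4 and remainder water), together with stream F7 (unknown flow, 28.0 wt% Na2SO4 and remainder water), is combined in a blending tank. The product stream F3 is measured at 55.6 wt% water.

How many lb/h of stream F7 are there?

Let F7 be the unknown flow. Total out = 1090 + F7.
water balance: 476.33 + 0.720·F7 = 0.556·(1090 + F7)
(0.720 − 0.556)·F7 = 0.556×1090 − 476.33 = 129.71
F7 = 129.71 / 0.164 = 790.91 lb/h

790.9 lb/h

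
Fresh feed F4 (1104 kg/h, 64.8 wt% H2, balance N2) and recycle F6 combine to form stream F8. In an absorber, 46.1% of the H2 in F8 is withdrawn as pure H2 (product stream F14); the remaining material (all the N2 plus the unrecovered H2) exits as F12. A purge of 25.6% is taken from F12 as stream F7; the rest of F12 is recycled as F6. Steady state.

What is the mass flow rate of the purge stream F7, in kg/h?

553.4 kg/h

N2 enters only via F4 and leaves only via the purge: 1104×0.352 = 0.256×(N2 in F12), and the absorber passes all N2, so N2 in F8 = N2 in F12 = 1518 kg/h.
H2 in F8: m_A = 1104×0.648 + (1−0.256)·(1−0.461)·m_A, so m_A = 715.39/0.5990 = 1194.3 kg/h.
F12 = (1−0.461)×1194.3 + 1518 = 2161.8 kg/h.
Purge F7 = 0.256×2161.8 = 553.41 kg/h.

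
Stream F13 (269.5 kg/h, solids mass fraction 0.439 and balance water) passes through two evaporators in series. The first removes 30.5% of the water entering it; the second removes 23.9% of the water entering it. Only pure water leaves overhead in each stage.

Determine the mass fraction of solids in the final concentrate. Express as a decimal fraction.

water in feed = 269.5×0.561 = 151.19 kg/h.
After stage 1: water left = (1−0.305)×151.19 = 105.08; stream total = 223.39 kg/h.
After stage 2: water left = (1−0.239)×105.08 = 79.963; final concentrate = 198.27 kg/h.
solids fraction = 118.31/198.27 = 0.597.

0.597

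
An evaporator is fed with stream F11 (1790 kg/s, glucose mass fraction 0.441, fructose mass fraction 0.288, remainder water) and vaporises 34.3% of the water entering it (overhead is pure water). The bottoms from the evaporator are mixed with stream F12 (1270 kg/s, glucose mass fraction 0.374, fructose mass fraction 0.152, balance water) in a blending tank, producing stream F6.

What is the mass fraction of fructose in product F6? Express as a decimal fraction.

Vapour removed = 0.343×0.271×1790 = 166.39 kg/s; concentrate = 1623.6 kg/s.
fructose reaching the mixer = 515.52 (from concentrate) + 1270×0.152 = 708.56 kg/s.
Product flow = 1623.6 + 1270 = 2893.6 kg/s; fructose fraction = 0.245.

0.245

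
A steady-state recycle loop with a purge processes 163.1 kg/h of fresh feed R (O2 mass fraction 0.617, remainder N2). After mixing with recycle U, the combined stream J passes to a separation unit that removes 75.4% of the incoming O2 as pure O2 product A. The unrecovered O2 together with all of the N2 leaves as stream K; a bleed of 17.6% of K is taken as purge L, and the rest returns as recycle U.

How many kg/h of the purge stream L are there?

N2 enters only via R and leaves only via the purge: 163.1×0.383 = 0.176×(N2 in K), and the separation unit passes all N2, so N2 in J = N2 in K = 354.93 kg/h.
O2 in J: m_A = 163.1×0.617 + (1−0.176)·(1−0.754)·m_A, so m_A = 100.63/0.7973 = 126.22 kg/h.
K = (1−0.754)×126.22 + 354.93 = 385.98 kg/h.
Purge L = 0.176×385.98 = 67.932 kg/h.

67.93 kg/h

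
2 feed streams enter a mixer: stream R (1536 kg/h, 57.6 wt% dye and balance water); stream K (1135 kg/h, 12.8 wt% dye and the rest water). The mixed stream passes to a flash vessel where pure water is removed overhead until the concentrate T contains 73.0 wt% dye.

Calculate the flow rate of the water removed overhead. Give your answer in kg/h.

1260 kg/h

dye entering = 1536×0.576 + 1135×0.128 = 1030 kg/h.
All dye reports to T, so T = 1030/0.730 = 1411 kg/h.
Total feed = 2671 kg/h; overhead = 2671 − 1411 = 1260 kg/h.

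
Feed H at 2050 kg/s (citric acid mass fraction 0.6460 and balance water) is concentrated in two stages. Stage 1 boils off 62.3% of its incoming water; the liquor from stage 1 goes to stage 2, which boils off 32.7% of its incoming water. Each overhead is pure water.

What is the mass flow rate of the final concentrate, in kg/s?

water in feed = 2050×0.354 = 725.7 kg/s.
After stage 1: water left = (1−0.623)×725.7 = 273.59; stream total = 1597.9 kg/s.
After stage 2: water left = (1−0.327)×273.59 = 184.13; final concentrate = 1508.4 kg/s.

1508 kg/s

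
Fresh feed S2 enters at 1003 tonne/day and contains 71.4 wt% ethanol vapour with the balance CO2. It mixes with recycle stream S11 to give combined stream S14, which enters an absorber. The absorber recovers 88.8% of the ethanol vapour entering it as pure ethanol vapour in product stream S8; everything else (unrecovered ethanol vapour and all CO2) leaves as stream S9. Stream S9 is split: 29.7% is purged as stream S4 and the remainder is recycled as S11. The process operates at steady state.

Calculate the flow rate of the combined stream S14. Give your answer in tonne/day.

CO2 enters only via S2 and leaves only via the purge: 1003×0.286 = 0.297×(CO2 in S9), and the absorber passes all CO2, so CO2 in S14 = CO2 in S9 = 965.85 tonne/day.
ethanol vapour in S14: m_A = 1003×0.714 + (1−0.297)·(1−0.888)·m_A, so m_A = 716.14/0.9213 = 777.35 tonne/day.
S14 = 777.35 + 965.85 = 1743.2 tonne/day.

1743 tonne/day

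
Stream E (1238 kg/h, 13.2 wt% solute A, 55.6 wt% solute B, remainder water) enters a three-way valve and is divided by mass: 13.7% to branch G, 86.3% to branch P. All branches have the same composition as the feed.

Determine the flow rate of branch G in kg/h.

Branch G flow = 0.137×1238 = 169.61 kg/h.

169.6 kg/h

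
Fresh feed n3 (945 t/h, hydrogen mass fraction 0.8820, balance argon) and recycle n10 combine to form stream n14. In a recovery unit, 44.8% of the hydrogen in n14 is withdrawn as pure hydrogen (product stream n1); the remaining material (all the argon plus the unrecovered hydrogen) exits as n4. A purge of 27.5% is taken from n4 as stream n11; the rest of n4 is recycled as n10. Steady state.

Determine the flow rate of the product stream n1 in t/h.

hydrogen in n14: m_A = 945×0.882 + (1−0.275)·(1−0.448)·m_A, so m_A = 833.49/0.5998 = 1389.6 t/h.
Product n1 = 0.448×1389.6 = 622.55 t/h.

622.5 t/h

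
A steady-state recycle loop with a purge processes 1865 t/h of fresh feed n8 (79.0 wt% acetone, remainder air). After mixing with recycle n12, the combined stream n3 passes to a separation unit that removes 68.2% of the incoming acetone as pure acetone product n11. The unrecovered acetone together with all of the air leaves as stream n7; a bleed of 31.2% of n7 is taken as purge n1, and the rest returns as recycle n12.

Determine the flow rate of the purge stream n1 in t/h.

air enters only via n8 and leaves only via the purge: 1865×0.210 = 0.312×(air in n7), and the separation unit passes all air, so air in n3 = air in n7 = 1255.3 t/h.
acetone in n3: m_A = 1865×0.790 + (1−0.312)·(1−0.682)·m_A, so m_A = 1473.4/0.7812 = 1886 t/h.
n7 = (1−0.682)×1886 + 1255.3 = 1855 t/h.
Purge n1 = 0.312×1855 = 578.77 t/h.

578.8 t/h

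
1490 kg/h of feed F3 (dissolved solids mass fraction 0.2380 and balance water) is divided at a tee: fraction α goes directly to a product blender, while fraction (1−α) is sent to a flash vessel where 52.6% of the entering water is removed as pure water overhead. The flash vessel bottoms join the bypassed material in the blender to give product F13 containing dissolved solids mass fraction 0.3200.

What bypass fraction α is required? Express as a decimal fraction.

All 1490×0.238 = 354.62 kg/h of dissolved solids reaches F13, so F13 = 354.62/0.320 = 1108.2 kg/h and vapour = 381.81 kg/h.
The evaporator receives (1−α)·1490 of feed at 0.762 water and removes 0.526 of that water:
0.526×0.762×(1−α)×1490 = 381.81
(1−α) = 381.81/597.21 = 0.6393;  α = 0.3607.

0.361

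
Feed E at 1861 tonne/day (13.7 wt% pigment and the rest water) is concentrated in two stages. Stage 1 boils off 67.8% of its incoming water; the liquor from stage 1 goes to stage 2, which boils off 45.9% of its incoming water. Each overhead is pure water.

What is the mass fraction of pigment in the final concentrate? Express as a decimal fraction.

water in feed = 1861×0.863 = 1606 tonne/day.
After stage 1: water left = (1−0.678)×1606 = 517.15; stream total = 772.1 tonne/day.
After stage 2: water left = (1−0.459)×517.15 = 279.78; final concentrate = 534.73 tonne/day.
pigment fraction = 254.96/534.73 = 0.4768.

0.4768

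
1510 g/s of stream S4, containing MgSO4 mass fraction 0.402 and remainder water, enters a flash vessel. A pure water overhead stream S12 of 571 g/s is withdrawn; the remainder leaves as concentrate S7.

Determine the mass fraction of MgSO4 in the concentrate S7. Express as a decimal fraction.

MgSO4 is not removed: 1510×0.402 = 607.02 g/s of MgSO4 enters S7.
Concentrate = 1510 − 571 = 939 g/s.
Mass fraction = 607.02/939 = 0.646.

0.646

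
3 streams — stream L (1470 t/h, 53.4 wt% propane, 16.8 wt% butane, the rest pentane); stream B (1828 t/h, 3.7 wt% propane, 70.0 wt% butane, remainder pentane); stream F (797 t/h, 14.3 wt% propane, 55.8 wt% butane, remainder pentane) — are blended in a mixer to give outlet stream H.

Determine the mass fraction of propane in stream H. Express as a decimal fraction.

Total flow out = 1470 + 1828 + 797 = 4095 t/h.
propane in = 1470×0.534 + 1828×0.037 + 797×0.143 = 966.59 t/h.
propane mass fraction in H = 966.59/4095 = 0.236.

0.236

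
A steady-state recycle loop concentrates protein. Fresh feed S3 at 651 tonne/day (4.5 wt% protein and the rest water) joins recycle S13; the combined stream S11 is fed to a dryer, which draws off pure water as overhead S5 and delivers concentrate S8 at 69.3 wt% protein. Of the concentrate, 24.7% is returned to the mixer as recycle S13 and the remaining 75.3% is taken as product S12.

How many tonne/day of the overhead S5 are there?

608.7 tonne/day

Overall protein balance (none leaves overhead): protein in fresh feed = protein in product, i.e. 651×0.045 = (1−0.247)·S8·0.693.
S8 = 29.295/(0.693×0.753) = 56.139 tonne/day.
Recycle S13 = 0.247×56.139 = 13.866 tonne/day.
Combined feed S11 = 651 + 13.866 = 664.87 tonne/day.
Overhead S5 = S11 − S8 = 664.87 − 56.139 = 608.73 tonne/day.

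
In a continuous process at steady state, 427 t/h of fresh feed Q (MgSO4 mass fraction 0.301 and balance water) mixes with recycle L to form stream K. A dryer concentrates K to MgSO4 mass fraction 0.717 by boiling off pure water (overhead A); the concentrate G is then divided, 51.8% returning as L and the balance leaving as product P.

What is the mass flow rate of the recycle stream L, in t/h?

192.6 t/h

Overall MgSO4 balance (none leaves overhead): MgSO4 in fresh feed = MgSO4 in product, i.e. 427×0.301 = (1−0.518)·G·0.717.
G = 128.53/(0.717×0.482) = 371.9 t/h.
Recycle L = 0.518×371.9 = 192.65 t/h.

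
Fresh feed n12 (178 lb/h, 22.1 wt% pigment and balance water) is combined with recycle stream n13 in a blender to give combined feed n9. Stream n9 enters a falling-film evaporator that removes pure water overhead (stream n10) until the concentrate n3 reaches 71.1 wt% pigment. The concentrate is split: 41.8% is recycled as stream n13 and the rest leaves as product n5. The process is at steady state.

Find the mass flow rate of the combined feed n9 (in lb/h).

Overall pigment balance (none leaves overhead): pigment in fresh feed = pigment in product, i.e. 178×0.221 = (1−0.418)·n3·0.711.
n3 = 39.338/(0.711×0.582) = 95.065 lb/h.
Recycle n13 = 0.418×95.065 = 39.737 lb/h.
Combined feed n9 = 178 + 39.737 = 217.74 lb/h.

217.7 lb/h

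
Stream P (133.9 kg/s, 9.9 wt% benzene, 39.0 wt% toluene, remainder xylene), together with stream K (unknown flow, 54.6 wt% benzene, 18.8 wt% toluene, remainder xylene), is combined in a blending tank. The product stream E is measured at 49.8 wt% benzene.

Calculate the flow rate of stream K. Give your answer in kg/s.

Let K be the unknown flow. Total out = 133.9 + K.
benzene balance: 13.256 + 0.546·K = 0.498·(133.9 + K)
(0.546 − 0.498)·K = 0.498×133.9 − 13.256 = 53.426
K = 53.426 / 0.048 = 1113 kg/s

1113 kg/s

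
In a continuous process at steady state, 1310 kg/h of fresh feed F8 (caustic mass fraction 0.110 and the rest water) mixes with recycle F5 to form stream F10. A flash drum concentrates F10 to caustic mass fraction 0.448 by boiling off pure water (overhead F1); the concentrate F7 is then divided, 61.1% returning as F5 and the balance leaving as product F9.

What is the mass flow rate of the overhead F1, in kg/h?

988.3 kg/h

Overall caustic balance (none leaves overhead): caustic in fresh feed = caustic in product, i.e. 1310×0.110 = (1−0.611)·F7·0.448.
F7 = 144.1/(0.448×0.389) = 826.87 kg/h.
Recycle F5 = 0.611×826.87 = 505.22 kg/h.
Combined feed F10 = 1310 + 505.22 = 1815.2 kg/h.
Overhead F1 = F10 − F7 = 1815.2 − 826.87 = 988.35 kg/h.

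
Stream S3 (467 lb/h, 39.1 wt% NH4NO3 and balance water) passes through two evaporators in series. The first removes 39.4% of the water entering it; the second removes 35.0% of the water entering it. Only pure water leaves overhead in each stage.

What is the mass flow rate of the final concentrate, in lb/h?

water in feed = 467×0.609 = 284.4 lb/h.
After stage 1: water left = (1−0.394)×284.4 = 172.35; stream total = 354.95 lb/h.
After stage 2: water left = (1−0.350)×172.35 = 112.03; final concentrate = 294.62 lb/h.

294.6 lb/h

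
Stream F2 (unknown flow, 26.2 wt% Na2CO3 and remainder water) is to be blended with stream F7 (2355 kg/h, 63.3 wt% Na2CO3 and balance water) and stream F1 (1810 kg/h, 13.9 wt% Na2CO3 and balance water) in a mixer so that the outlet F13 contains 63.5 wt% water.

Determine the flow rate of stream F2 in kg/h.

Let F2 be the unknown flow. Total out = 4165 + F2.
water balance: 2422.7 + 0.738·F2 = 0.635·(4165 + F2)
(0.738 − 0.635)·F2 = 0.635×4165 − 2422.7 = 222.08
F2 = 222.08 / 0.103 = 2156.1 kg/h

2156 kg/h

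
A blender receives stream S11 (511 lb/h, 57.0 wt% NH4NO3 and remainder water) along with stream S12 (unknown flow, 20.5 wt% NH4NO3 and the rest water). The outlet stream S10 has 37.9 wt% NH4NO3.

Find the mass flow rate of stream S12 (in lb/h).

Let S12 be the unknown flow. Total out = 511 + S12.
NH4NO3 balance: 291.27 + 0.205·S12 = 0.379·(511 + S12)
(0.205 − 0.379)·S12 = 0.379×511 − 291.27 = -97.601
S12 = -97.601 / -0.174 = 560.93 lb/h

560.9 lb/h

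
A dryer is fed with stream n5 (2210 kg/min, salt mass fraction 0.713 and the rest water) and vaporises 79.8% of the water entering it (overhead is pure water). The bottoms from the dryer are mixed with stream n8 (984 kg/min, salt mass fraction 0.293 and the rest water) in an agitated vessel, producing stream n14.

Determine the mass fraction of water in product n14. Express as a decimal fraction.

0.306

Vapour removed = 0.798×0.287×2210 = 506.15 kg/min; concentrate = 1703.9 kg/min.
water reaching the mixer = 128.12 (from concentrate) + 984×0.707 = 823.81 kg/min.
Product flow = 1703.9 + 984 = 2687.9 kg/min; water fraction = 0.306.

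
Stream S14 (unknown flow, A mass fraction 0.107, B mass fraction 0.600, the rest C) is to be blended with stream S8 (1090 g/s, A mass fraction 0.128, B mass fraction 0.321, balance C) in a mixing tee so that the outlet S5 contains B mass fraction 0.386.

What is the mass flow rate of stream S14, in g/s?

Let S14 be the unknown flow. Total out = 1090 + S14.
B balance: 349.89 + 0.600·S14 = 0.386·(1090 + S14)
(0.600 − 0.386)·S14 = 0.386×1090 − 349.89 = 70.85
S14 = 70.85 / 0.214 = 331.07 g/s

331.1 g/s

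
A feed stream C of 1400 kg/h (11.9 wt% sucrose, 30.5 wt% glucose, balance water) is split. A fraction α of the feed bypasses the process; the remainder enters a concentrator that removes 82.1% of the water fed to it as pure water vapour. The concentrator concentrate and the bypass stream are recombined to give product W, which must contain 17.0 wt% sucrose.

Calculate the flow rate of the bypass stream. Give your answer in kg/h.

All 1400×0.119 = 166.6 kg/h of sucrose reaches W, so W = 166.6/0.170 = 980 kg/h and vapour = 420 kg/h.
The evaporator receives (1−α)·1400 of feed at 0.576 water and removes 0.821 of that water:
0.821×0.576×(1−α)×1400 = 420
(1−α) = 420/662.05 = 0.6344;  α = 0.3656.
Bypass flow = 0.3656×1400 = 511.86 kg/h.

511.9 kg/h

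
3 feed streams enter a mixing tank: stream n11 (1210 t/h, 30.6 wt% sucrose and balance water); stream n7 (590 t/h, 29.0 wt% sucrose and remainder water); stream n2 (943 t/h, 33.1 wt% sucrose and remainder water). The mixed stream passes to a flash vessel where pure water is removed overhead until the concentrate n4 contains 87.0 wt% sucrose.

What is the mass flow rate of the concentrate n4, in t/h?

981 t/h

sucrose entering = 1210×0.306 + 590×0.290 + 943×0.331 = 853.49 t/h.
All sucrose reports to n4, so n4 = 853.49/0.870 = 981.03 t/h.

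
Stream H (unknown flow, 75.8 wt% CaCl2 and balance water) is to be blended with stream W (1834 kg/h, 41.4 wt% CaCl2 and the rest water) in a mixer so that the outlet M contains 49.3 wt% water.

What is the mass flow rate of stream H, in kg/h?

Let H be the unknown flow. Total out = 1834 + H.
water balance: 1074.7 + 0.242·H = 0.493·(1834 + H)
(0.242 − 0.493)·H = 0.493×1834 − 1074.7 = -170.56
H = -170.56 / -0.251 = 679.53 kg/h

679.5 kg/h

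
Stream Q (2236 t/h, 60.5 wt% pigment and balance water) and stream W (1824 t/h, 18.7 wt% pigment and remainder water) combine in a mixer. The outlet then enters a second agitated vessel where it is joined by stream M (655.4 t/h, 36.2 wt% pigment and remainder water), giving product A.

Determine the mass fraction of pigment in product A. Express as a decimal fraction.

Overall, product flow = 4715.4 t/h.
pigment in = 2236×0.605 + 1824×0.187 + 655.4×0.362 = 1931.1 t/h.
pigment fraction in A = 0.410.

0.410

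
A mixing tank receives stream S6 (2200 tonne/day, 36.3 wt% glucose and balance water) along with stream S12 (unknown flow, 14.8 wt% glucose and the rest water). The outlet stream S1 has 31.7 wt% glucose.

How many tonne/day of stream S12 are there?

598.8 tonne/day

Let S12 be the unknown flow. Total out = 2200 + S12.
glucose balance: 798.6 + 0.148·S12 = 0.317·(2200 + S12)
(0.148 − 0.317)·S12 = 0.317×2200 − 798.6 = -101.2
S12 = -101.2 / -0.169 = 598.82 tonne/day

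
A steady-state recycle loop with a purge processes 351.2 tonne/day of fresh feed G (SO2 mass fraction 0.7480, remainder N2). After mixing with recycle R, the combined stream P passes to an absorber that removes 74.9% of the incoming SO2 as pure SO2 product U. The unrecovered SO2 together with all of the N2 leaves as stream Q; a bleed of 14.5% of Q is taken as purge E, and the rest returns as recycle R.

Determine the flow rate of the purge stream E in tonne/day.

N2 enters only via G and leaves only via the purge: 351.2×0.252 = 0.145×(N2 in Q), and the absorber passes all N2, so N2 in P = N2 in Q = 610.36 tonne/day.
SO2 in P: m_A = 351.2×0.748 + (1−0.145)·(1−0.749)·m_A, so m_A = 262.7/0.7854 = 334.48 tonne/day.
Q = (1−0.749)×334.48 + 610.36 = 694.32 tonne/day.
Purge E = 0.145×694.32 = 100.68 tonne/day.

100.7 tonne/day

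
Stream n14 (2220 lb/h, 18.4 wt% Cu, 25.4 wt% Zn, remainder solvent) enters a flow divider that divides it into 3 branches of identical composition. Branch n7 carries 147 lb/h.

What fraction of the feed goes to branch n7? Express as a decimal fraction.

Fraction to n7 = 147/2220 = 0.0662.

0.066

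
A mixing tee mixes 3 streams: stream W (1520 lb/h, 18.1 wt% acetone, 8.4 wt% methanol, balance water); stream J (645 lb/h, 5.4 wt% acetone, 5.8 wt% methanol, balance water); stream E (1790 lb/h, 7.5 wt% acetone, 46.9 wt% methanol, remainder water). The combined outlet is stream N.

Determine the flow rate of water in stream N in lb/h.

2506 lb/h

water out = water in = 1520×0.735 + 645×0.888 + 1790×0.456 = 2506.2 lb/h.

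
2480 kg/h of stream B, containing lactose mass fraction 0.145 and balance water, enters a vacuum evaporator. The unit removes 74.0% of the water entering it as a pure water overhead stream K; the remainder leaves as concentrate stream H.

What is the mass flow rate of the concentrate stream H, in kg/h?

water entering = 2480×0.855 = 2120.4 kg/h; overhead removed = 0.740×2120.4 = 1569.1 kg/h.
Concentrate = 2480 − 1569.1 = 910.9 kg/h.

910.9 kg/h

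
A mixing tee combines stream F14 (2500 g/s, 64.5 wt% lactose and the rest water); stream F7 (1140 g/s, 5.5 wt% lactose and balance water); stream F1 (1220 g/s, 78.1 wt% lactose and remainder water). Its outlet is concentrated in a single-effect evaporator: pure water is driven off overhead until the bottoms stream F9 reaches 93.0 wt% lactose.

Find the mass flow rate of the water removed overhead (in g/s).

lactose entering = 2500×0.645 + 1140×0.055 + 1220×0.781 = 2628 g/s.
All lactose reports to F9, so F9 = 2628/0.930 = 2825.8 g/s.
Total feed = 4860 g/s; overhead = 4860 − 2825.8 = 2034.2 g/s.

2034 g/s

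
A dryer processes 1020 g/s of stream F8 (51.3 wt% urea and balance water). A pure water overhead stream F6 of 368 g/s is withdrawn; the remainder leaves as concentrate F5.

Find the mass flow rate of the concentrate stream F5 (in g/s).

652 g/s

Concentrate = 1020 − 368 = 652 g/s.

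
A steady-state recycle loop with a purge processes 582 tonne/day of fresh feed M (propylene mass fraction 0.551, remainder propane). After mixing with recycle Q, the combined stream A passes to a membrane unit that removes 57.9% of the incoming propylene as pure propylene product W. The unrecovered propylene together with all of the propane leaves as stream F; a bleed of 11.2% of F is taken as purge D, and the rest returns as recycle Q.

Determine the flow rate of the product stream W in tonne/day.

296.5 tonne/day

propylene in A: m_A = 582×0.551 + (1−0.112)·(1−0.579)·m_A, so m_A = 320.68/0.6262 = 512.15 tonne/day.
Product W = 0.579×512.15 = 296.53 tonne/day.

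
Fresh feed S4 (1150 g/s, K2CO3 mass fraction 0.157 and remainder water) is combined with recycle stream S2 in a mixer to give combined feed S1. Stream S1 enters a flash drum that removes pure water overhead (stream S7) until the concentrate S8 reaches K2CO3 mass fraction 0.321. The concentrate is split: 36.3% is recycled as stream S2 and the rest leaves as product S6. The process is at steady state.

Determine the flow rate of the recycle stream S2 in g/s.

Overall K2CO3 balance (none leaves overhead): K2CO3 in fresh feed = K2CO3 in product, i.e. 1150×0.157 = (1−0.363)·S8·0.321.
S8 = 180.55/(0.321×0.637) = 882.98 g/s.
Recycle S2 = 0.363×882.98 = 320.52 g/s.

320.5 g/s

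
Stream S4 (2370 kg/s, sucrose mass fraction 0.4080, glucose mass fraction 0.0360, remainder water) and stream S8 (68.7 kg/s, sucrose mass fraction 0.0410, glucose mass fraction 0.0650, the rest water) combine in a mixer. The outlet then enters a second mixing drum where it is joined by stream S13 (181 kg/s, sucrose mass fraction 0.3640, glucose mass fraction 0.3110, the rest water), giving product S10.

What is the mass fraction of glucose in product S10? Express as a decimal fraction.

Overall, product flow = 2619.7 kg/s.
glucose in = 2370×0.036 + 68.7×0.065 + 181×0.311 = 146.08 kg/s.
glucose fraction in S10 = 0.0558.

0.0558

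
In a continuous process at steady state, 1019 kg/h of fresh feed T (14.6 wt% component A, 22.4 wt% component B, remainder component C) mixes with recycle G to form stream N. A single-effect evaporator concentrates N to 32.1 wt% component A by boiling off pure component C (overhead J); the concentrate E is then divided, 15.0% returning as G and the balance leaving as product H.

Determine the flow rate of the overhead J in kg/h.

Overall component A balance (none leaves overhead): component A in fresh feed = component A in product, i.e. 1019×0.146 = (1−0.150)·E·0.321.
E = 148.77/(0.321×0.850) = 545.26 kg/h.
Recycle G = 0.150×545.26 = 81.789 kg/h.
Combined feed N = 1019 + 81.789 = 1100.8 kg/h.
Overhead J = N − E = 1100.8 − 545.26 = 555.53 kg/h.

555.5 kg/h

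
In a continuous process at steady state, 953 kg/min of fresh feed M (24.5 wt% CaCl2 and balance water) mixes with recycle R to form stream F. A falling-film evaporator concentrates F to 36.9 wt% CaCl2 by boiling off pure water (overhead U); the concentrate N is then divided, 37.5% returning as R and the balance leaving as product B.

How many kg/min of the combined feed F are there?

Overall CaCl2 balance (none leaves overhead): CaCl2 in fresh feed = CaCl2 in product, i.e. 953×0.245 = (1−0.375)·N·0.369.
N = 233.48/(0.369×0.625) = 1012.4 kg/min.
Recycle R = 0.375×1012.4 = 379.65 kg/min.
Combined feed F = 953 + 379.65 = 1332.7 kg/min.

1333 kg/min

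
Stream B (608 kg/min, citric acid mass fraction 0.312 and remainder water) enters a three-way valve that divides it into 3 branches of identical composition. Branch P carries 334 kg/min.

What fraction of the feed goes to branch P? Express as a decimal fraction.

Fraction to P = 334/608 = 0.5493.

0.549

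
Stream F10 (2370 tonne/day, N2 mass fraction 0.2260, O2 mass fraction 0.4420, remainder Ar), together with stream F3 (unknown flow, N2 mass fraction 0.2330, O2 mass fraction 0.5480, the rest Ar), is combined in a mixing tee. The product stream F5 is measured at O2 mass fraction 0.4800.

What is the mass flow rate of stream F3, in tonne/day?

Let F3 be the unknown flow. Total out = 2370 + F3.
O2 balance: 1047.5 + 0.548·F3 = 0.480·(2370 + F3)
(0.548 − 0.480)·F3 = 0.480×2370 − 1047.5 = 90.06
F3 = 90.06 / 0.068 = 1324.4 tonne/day

1324 tonne/day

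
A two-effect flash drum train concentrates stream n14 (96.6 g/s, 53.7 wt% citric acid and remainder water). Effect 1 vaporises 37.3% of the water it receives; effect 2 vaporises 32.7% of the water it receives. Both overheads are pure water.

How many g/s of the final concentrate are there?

70.75 g/s

water in feed = 96.6×0.463 = 44.726 g/s.
After stage 1: water left = (1−0.373)×44.726 = 28.043; stream total = 79.917 g/s.
After stage 2: water left = (1−0.327)×28.043 = 18.873; final concentrate = 70.747 g/s.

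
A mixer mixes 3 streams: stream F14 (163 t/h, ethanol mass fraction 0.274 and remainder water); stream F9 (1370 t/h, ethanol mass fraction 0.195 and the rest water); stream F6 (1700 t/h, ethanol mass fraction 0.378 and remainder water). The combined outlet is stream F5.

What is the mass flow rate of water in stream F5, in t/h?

water out = water in = 163×0.726 + 1370×0.805 + 1700×0.622 = 2278.6 t/h.

2279 t/h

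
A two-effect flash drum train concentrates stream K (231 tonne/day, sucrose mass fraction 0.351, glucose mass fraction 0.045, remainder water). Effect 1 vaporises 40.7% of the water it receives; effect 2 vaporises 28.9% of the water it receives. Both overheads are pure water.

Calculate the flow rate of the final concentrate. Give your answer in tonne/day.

150.3 tonne/day

water in feed = 231×0.604 = 139.52 tonne/day.
After stage 1: water left = (1−0.407)×139.52 = 82.738; stream total = 174.21 tonne/day.
After stage 2: water left = (1−0.289)×82.738 = 58.827; final concentrate = 150.3 tonne/day.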